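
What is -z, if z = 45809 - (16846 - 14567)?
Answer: -43530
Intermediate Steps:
z = 43530 (z = 45809 - 1*2279 = 45809 - 2279 = 43530)
-z = -1*43530 = -43530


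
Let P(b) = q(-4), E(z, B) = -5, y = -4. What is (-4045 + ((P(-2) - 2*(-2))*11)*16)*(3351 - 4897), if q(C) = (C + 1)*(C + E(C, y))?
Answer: -2181406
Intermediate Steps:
q(C) = (1 + C)*(-5 + C) (q(C) = (C + 1)*(C - 5) = (1 + C)*(-5 + C))
P(b) = 27 (P(b) = -5 + (-4)² - 4*(-4) = -5 + 16 + 16 = 27)
(-4045 + ((P(-2) - 2*(-2))*11)*16)*(3351 - 4897) = (-4045 + ((27 - 2*(-2))*11)*16)*(3351 - 4897) = (-4045 + ((27 + 4)*11)*16)*(-1546) = (-4045 + (31*11)*16)*(-1546) = (-4045 + 341*16)*(-1546) = (-4045 + 5456)*(-1546) = 1411*(-1546) = -2181406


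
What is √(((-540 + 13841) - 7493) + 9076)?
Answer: 122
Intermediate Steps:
√(((-540 + 13841) - 7493) + 9076) = √((13301 - 7493) + 9076) = √(5808 + 9076) = √14884 = 122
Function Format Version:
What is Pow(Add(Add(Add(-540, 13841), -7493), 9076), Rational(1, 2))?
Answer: 122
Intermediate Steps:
Pow(Add(Add(Add(-540, 13841), -7493), 9076), Rational(1, 2)) = Pow(Add(Add(13301, -7493), 9076), Rational(1, 2)) = Pow(Add(5808, 9076), Rational(1, 2)) = Pow(14884, Rational(1, 2)) = 122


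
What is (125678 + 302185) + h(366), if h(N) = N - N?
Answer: 427863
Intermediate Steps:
h(N) = 0
(125678 + 302185) + h(366) = (125678 + 302185) + 0 = 427863 + 0 = 427863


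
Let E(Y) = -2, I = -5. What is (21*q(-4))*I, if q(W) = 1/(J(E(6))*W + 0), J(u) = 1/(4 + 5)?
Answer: 945/4 ≈ 236.25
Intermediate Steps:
J(u) = ⅑ (J(u) = 1/9 = ⅑)
q(W) = 9/W (q(W) = 1/(W/9 + 0) = 1/(W/9) = 9/W)
(21*q(-4))*I = (21*(9/(-4)))*(-5) = (21*(9*(-¼)))*(-5) = (21*(-9/4))*(-5) = -189/4*(-5) = 945/4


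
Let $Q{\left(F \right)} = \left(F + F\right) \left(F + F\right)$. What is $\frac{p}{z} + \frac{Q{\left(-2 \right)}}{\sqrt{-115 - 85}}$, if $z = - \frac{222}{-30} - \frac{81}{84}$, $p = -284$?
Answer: $- \frac{39760}{901} - \frac{4 i \sqrt{2}}{5} \approx -44.129 - 1.1314 i$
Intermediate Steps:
$Q{\left(F \right)} = 4 F^{2}$ ($Q{\left(F \right)} = 2 F 2 F = 4 F^{2}$)
$z = \frac{901}{140}$ ($z = \left(-222\right) \left(- \frac{1}{30}\right) - \frac{27}{28} = \frac{37}{5} - \frac{27}{28} = \frac{901}{140} \approx 6.4357$)
$\frac{p}{z} + \frac{Q{\left(-2 \right)}}{\sqrt{-115 - 85}} = - \frac{284}{\frac{901}{140}} + \frac{4 \left(-2\right)^{2}}{\sqrt{-115 - 85}} = \left(-284\right) \frac{140}{901} + \frac{4 \cdot 4}{\sqrt{-200}} = - \frac{39760}{901} + \frac{16}{10 i \sqrt{2}} = - \frac{39760}{901} + 16 \left(- \frac{i \sqrt{2}}{20}\right) = - \frac{39760}{901} - \frac{4 i \sqrt{2}}{5}$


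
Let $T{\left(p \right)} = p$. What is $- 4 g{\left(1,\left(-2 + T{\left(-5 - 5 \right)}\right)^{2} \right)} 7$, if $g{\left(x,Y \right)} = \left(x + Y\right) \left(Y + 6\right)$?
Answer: $-609000$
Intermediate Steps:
$g{\left(x,Y \right)} = \left(6 + Y\right) \left(Y + x\right)$ ($g{\left(x,Y \right)} = \left(Y + x\right) \left(6 + Y\right) = \left(6 + Y\right) \left(Y + x\right)$)
$- 4 g{\left(1,\left(-2 + T{\left(-5 - 5 \right)}\right)^{2} \right)} 7 = - 4 \left(\left(\left(-2 - 10\right)^{2}\right)^{2} + 6 \left(-2 - 10\right)^{2} + 6 \cdot 1 + \left(-2 - 10\right)^{2} \cdot 1\right) 7 = - 4 \left(\left(\left(-2 - 10\right)^{2}\right)^{2} + 6 \left(-2 - 10\right)^{2} + 6 + \left(-2 - 10\right)^{2} \cdot 1\right) 7 = - 4 \left(\left(\left(-12\right)^{2}\right)^{2} + 6 \left(-12\right)^{2} + 6 + \left(-12\right)^{2} \cdot 1\right) 7 = - 4 \left(144^{2} + 6 \cdot 144 + 6 + 144 \cdot 1\right) 7 = - 4 \left(20736 + 864 + 6 + 144\right) 7 = \left(-4\right) 21750 \cdot 7 = \left(-87000\right) 7 = -609000$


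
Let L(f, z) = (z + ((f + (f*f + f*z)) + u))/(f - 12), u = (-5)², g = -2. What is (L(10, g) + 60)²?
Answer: 49/4 ≈ 12.250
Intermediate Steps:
u = 25
L(f, z) = (25 + f + z + f² + f*z)/(-12 + f) (L(f, z) = (z + ((f + (f*f + f*z)) + 25))/(f - 12) = (z + ((f + (f² + f*z)) + 25))/(-12 + f) = (z + ((f + f² + f*z) + 25))/(-12 + f) = (z + (25 + f + f² + f*z))/(-12 + f) = (25 + f + z + f² + f*z)/(-12 + f))
(L(10, g) + 60)² = ((25 + 10 - 2 + 10² + 10*(-2))/(-12 + 10) + 60)² = ((25 + 10 - 2 + 100 - 20)/(-2) + 60)² = (-½*113 + 60)² = (-113/2 + 60)² = (7/2)² = 49/4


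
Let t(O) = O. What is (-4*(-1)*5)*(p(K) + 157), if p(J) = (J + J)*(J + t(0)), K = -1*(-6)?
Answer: 4580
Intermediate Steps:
K = 6
p(J) = 2*J**2 (p(J) = (J + J)*(J + 0) = (2*J)*J = 2*J**2)
(-4*(-1)*5)*(p(K) + 157) = (-4*(-1)*5)*(2*6**2 + 157) = (4*5)*(2*36 + 157) = 20*(72 + 157) = 20*229 = 4580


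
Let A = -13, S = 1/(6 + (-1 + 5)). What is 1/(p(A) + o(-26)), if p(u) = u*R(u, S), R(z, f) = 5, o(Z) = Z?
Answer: -1/91 ≈ -0.010989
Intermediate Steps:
S = 1/10 (S = 1/(6 + 4) = 1/10 ≈ 0.10000)
p(u) = 5*u (p(u) = u*5 = 5*u)
1/(p(A) + o(-26)) = 1/(5*(-13) - 26) = 1/(-65 - 26) = 1/(-91) = -1/91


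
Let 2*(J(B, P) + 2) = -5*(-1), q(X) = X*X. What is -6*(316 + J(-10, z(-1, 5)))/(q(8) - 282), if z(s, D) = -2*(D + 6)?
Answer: 1899/218 ≈ 8.7110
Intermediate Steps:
z(s, D) = -12 - 2*D (z(s, D) = -2*(6 + D) = -12 - 2*D)
q(X) = X²
J(B, P) = ½ (J(B, P) = -2 + (-5*(-1))/2 = -2 + (½)*5 = -2 + 5/2 = ½)
-6*(316 + J(-10, z(-1, 5)))/(q(8) - 282) = -6*(316 + ½)/(8² - 282) = -1899/(64 - 282) = -1899/(-218) = -1899*(-1)/218 = -6*(-633/436) = 1899/218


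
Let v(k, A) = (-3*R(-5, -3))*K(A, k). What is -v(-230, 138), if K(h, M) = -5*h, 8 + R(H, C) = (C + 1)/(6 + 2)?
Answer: 34155/2 ≈ 17078.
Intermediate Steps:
R(H, C) = -63/8 + C/8 (R(H, C) = -8 + (C + 1)/(6 + 2) = -8 + (1 + C)/8 = -8 + (1 + C)*(⅛) = -8 + (⅛ + C/8) = -63/8 + C/8)
v(k, A) = -495*A/4 (v(k, A) = (-3*(-63/8 + (⅛)*(-3)))*(-5*A) = (-3*(-63/8 - 3/8))*(-5*A) = (-3*(-33/4))*(-5*A) = 99*(-5*A)/4 = -495*A/4)
-v(-230, 138) = -(-495)*138/4 = -1*(-34155/2) = 34155/2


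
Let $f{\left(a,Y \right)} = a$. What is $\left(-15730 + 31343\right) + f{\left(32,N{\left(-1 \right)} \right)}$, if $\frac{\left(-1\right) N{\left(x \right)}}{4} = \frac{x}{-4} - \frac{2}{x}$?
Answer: $15645$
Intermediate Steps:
$N{\left(x \right)} = x + \frac{8}{x}$ ($N{\left(x \right)} = - 4 \left(\frac{x}{-4} - \frac{2}{x}\right) = - 4 \left(x \left(- \frac{1}{4}\right) - \frac{2}{x}\right) = - 4 \left(- \frac{x}{4} - \frac{2}{x}\right) = - 4 \left(- \frac{2}{x} - \frac{x}{4}\right) = x + \frac{8}{x}$)
$\left(-15730 + 31343\right) + f{\left(32,N{\left(-1 \right)} \right)} = \left(-15730 + 31343\right) + 32 = 15613 + 32 = 15645$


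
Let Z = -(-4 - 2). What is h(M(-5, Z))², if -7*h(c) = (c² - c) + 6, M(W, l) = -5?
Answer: 1296/49 ≈ 26.449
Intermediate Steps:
Z = 6 (Z = -1*(-6) = 6)
h(c) = -6/7 - c²/7 + c/7 (h(c) = -((c² - c) + 6)/7 = -(6 + c² - c)/7 = -6/7 - c²/7 + c/7)
h(M(-5, Z))² = (-6/7 - ⅐*(-5)² + (⅐)*(-5))² = (-6/7 - ⅐*25 - 5/7)² = (-6/7 - 25/7 - 5/7)² = (-36/7)² = 1296/49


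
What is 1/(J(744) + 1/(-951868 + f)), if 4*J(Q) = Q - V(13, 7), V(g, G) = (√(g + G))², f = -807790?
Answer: 1759658/318498097 ≈ 0.0055249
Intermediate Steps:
V(g, G) = G + g (V(g, G) = (√(G + g))² = G + g)
J(Q) = -5 + Q/4 (J(Q) = (Q - (7 + 13))/4 = (Q - 1*20)/4 = (Q - 20)/4 = (-20 + Q)/4 = -5 + Q/4)
1/(J(744) + 1/(-951868 + f)) = 1/((-5 + (¼)*744) + 1/(-951868 - 807790)) = 1/((-5 + 186) + 1/(-1759658)) = 1/(181 - 1/1759658) = 1/(318498097/1759658) = 1759658/318498097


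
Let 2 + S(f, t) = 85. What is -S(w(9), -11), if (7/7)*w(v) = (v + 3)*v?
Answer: -83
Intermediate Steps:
w(v) = v*(3 + v) (w(v) = (v + 3)*v = (3 + v)*v = v*(3 + v))
S(f, t) = 83 (S(f, t) = -2 + 85 = 83)
-S(w(9), -11) = -1*83 = -83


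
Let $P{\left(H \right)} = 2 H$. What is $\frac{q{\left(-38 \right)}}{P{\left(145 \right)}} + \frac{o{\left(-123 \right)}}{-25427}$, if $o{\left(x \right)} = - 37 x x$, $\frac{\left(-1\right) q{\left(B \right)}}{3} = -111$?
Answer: $\frac{170801361}{7373830} \approx 23.163$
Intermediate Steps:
$q{\left(B \right)} = 333$ ($q{\left(B \right)} = \left(-3\right) \left(-111\right) = 333$)
$o{\left(x \right)} = - 37 x^{2}$
$\frac{q{\left(-38 \right)}}{P{\left(145 \right)}} + \frac{o{\left(-123 \right)}}{-25427} = \frac{333}{2 \cdot 145} + \frac{\left(-37\right) \left(-123\right)^{2}}{-25427} = \frac{333}{290} + \left(-37\right) 15129 \left(- \frac{1}{25427}\right) = 333 \cdot \frac{1}{290} - - \frac{559773}{25427} = \frac{333}{290} + \frac{559773}{25427} = \frac{170801361}{7373830}$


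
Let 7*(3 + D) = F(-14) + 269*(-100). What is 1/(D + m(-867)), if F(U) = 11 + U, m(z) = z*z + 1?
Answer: 7/5234906 ≈ 1.3372e-6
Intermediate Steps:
m(z) = 1 + z² (m(z) = z² + 1 = 1 + z²)
D = -26924/7 (D = -3 + ((11 - 14) + 269*(-100))/7 = -3 + (-3 - 26900)/7 = -3 + (⅐)*(-26903) = -3 - 26903/7 = -26924/7 ≈ -3846.3)
1/(D + m(-867)) = 1/(-26924/7 + (1 + (-867)²)) = 1/(-26924/7 + (1 + 751689)) = 1/(-26924/7 + 751690) = 1/(5234906/7) = 7/5234906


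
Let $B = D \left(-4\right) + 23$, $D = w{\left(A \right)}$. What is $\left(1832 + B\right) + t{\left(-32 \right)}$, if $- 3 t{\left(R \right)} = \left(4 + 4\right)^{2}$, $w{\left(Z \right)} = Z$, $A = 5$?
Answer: $\frac{5441}{3} \approx 1813.7$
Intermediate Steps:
$D = 5$
$t{\left(R \right)} = - \frac{64}{3}$ ($t{\left(R \right)} = - \frac{\left(4 + 4\right)^{2}}{3} = - \frac{8^{2}}{3} = \left(- \frac{1}{3}\right) 64 = - \frac{64}{3}$)
$B = 3$ ($B = 5 \left(-4\right) + 23 = -20 + 23 = 3$)
$\left(1832 + B\right) + t{\left(-32 \right)} = \left(1832 + 3\right) - \frac{64}{3} = 1835 - \frac{64}{3} = \frac{5441}{3}$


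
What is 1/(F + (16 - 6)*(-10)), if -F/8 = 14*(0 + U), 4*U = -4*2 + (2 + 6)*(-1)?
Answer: 1/348 ≈ 0.0028736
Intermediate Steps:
U = -4 (U = (-4*2 + (2 + 6)*(-1))/4 = (-8 + 8*(-1))/4 = (-8 - 8)/4 = (¼)*(-16) = -4)
F = 448 (F = -112*(0 - 4) = -112*(-4) = -8*(-56) = 448)
1/(F + (16 - 6)*(-10)) = 1/(448 + (16 - 6)*(-10)) = 1/(448 + 10*(-10)) = 1/(448 - 100) = 1/348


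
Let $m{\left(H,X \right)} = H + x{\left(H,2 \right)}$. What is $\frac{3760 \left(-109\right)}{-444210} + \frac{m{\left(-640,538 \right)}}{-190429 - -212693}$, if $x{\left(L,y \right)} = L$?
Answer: $\frac{106951112}{123623643} \approx 0.86514$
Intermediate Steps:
$m{\left(H,X \right)} = 2 H$ ($m{\left(H,X \right)} = H + H = 2 H$)
$\frac{3760 \left(-109\right)}{-444210} + \frac{m{\left(-640,538 \right)}}{-190429 - -212693} = \frac{3760 \left(-109\right)}{-444210} + \frac{2 \left(-640\right)}{-190429 - -212693} = \left(-409840\right) \left(- \frac{1}{444210}\right) - \frac{1280}{-190429 + 212693} = \frac{40984}{44421} - \frac{1280}{22264} = \frac{40984}{44421} - \frac{160}{2783} = \frac{106951112}{123623643}$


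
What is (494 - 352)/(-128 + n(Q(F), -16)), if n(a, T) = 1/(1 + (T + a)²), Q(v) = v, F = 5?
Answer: -17324/15615 ≈ -1.1094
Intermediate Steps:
(494 - 352)/(-128 + n(Q(F), -16)) = (494 - 352)/(-128 + 1/(1 + (-16 + 5)²)) = 142/(-128 + 1/(1 + (-11)²)) = 142/(-128 + 1/(1 + 121)) = 142/(-128 + 1/122) = 142/(-15615/122) = 142*(-122/15615) = -17324/15615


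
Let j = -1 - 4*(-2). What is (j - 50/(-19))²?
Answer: 33489/361 ≈ 92.767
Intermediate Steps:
j = 7 (j = -1 + 8 = 7)
(j - 50/(-19))² = (7 - 50/(-19))² = (7 - 50*(-1/19))² = (7 + 50/19)² = (183/19)² = 33489/361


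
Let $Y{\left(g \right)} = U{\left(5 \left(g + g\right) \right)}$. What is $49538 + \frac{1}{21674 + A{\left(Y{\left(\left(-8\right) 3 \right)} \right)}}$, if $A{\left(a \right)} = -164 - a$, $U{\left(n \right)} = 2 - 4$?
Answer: $\frac{1065661457}{21512} \approx 49538.0$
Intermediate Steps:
$U{\left(n \right)} = -2$
$Y{\left(g \right)} = -2$
$49538 + \frac{1}{21674 + A{\left(Y{\left(\left(-8\right) 3 \right)} \right)}} = 49538 + \frac{1}{21674 - 162} = 49538 + \frac{1}{21512} = \frac{1065661457}{21512}$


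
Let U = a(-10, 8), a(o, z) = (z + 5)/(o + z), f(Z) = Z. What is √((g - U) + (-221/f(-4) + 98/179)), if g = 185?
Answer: √31694635/358 ≈ 15.726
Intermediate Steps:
a(o, z) = (5 + z)/(o + z)
U = -13/2 (U = (5 + 8)/(-10 + 8) = 13/(-2) = -½*13 = -13/2 ≈ -6.5000)
√((g - U) + (-221/f(-4) + 98/179)) = √((185 - 1*(-13/2)) + (-221/(-4) + 98/179)) = √((185 + 13/2) + (-221*(-¼) + 98*(1/179))) = √(383/2 + (221/4 + 98/179)) = √(383/2 + 39951/716) = √(177065/716) = √31694635/358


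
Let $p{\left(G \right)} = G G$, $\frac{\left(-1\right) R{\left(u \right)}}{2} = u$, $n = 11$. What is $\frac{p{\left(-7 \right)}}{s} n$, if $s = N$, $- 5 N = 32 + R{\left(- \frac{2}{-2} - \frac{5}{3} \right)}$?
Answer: $- \frac{1617}{20} \approx -80.85$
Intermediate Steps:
$R{\left(u \right)} = - 2 u$
$N = - \frac{20}{3}$ ($N = - \frac{32 - 2 \left(- \frac{2}{-2} - \frac{5}{3}\right)}{5} = - \frac{32 - 2 \left(\left(-2\right) \left(- \frac{1}{2}\right) - \frac{5}{3}\right)}{5} = - \frac{32 - 2 \left(1 - \frac{5}{3}\right)}{5} = - \frac{32 - - \frac{4}{3}}{5} = - \frac{32 + \frac{4}{3}}{5} = \left(- \frac{1}{5}\right) \frac{100}{3} = - \frac{20}{3} \approx -6.6667$)
$s = - \frac{20}{3} \approx -6.6667$
$p{\left(G \right)} = G^{2}$
$\frac{p{\left(-7 \right)}}{s} n = \frac{\left(-7\right)^{2}}{- \frac{20}{3}} \cdot 11 = 49 \left(- \frac{3}{20}\right) 11 = \left(- \frac{147}{20}\right) 11 = - \frac{1617}{20}$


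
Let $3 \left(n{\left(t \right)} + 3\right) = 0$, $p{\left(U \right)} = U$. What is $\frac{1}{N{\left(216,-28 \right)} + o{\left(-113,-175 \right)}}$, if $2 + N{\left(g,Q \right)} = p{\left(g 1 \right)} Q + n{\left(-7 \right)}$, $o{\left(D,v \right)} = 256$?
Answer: $- \frac{1}{5797} \approx -0.0001725$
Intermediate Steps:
$n{\left(t \right)} = -3$ ($n{\left(t \right)} = -3 + \frac{1}{3} \cdot 0 = -3 + 0 = -3$)
$N{\left(g,Q \right)} = -5 + Q g$ ($N{\left(g,Q \right)} = -2 + \left(g 1 Q - 3\right) = -2 + \left(g Q - 3\right) = -2 + \left(Q g - 3\right) = -2 + \left(-3 + Q g\right) = -5 + Q g$)
$\frac{1}{N{\left(216,-28 \right)} + o{\left(-113,-175 \right)}} = \frac{1}{\left(-5 - 6048\right) + 256} = \frac{1}{-6053 + 256} = \frac{1}{-5797} = - \frac{1}{5797}$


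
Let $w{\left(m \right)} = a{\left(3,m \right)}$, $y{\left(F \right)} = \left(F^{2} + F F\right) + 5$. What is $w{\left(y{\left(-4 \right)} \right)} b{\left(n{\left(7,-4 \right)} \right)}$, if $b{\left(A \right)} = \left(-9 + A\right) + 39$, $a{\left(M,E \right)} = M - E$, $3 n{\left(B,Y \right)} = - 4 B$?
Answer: $- \frac{2108}{3} \approx -702.67$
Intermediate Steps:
$n{\left(B,Y \right)} = - \frac{4 B}{3}$ ($n{\left(B,Y \right)} = \frac{\left(-4\right) B}{3} = - \frac{4 B}{3}$)
$y{\left(F \right)} = 5 + 2 F^{2}$ ($y{\left(F \right)} = \left(F^{2} + F^{2}\right) + 5 = 2 F^{2} + 5 = 5 + 2 F^{2}$)
$b{\left(A \right)} = 30 + A$
$w{\left(m \right)} = 3 - m$
$w{\left(y{\left(-4 \right)} \right)} b{\left(n{\left(7,-4 \right)} \right)} = \left(3 - \left(5 + 2 \left(-4\right)^{2}\right)\right) \left(30 - \frac{28}{3}\right) = \left(3 - \left(5 + 2 \cdot 16\right)\right) \left(30 - \frac{28}{3}\right) = \left(3 - \left(5 + 32\right)\right) \frac{62}{3} = \left(3 - 37\right) \frac{62}{3} = \left(-34\right) \frac{62}{3} = - \frac{2108}{3}$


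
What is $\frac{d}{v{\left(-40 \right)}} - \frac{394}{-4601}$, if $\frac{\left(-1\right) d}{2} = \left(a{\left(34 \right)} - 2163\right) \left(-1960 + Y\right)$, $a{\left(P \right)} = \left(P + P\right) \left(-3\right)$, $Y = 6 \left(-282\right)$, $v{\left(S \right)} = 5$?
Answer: $- \frac{79544699398}{23005} \approx -3.4577 \cdot 10^{6}$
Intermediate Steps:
$Y = -1692$
$a{\left(P \right)} = - 6 P$ ($a{\left(P \right)} = 2 P \left(-3\right) = - 6 P$)
$d = -17288568$ ($d = - 2 \left(\left(-6\right) 34 - 2163\right) \left(-1960 - 1692\right) = - 2 \left(-204 - 2163\right) \left(-3652\right) = - 2 \left(\left(-2367\right) \left(-3652\right)\right) = \left(-2\right) 8644284 = -17288568$)
$\frac{d}{v{\left(-40 \right)}} - \frac{394}{-4601} = - \frac{17288568}{5} - \frac{394}{-4601} = \left(-17288568\right) \frac{1}{5} - - \frac{394}{4601} = - \frac{17288568}{5} + \frac{394}{4601} = - \frac{79544699398}{23005}$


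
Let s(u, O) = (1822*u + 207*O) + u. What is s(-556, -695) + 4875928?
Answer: 3718475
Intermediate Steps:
s(u, O) = 207*O + 1823*u (s(u, O) = (207*O + 1822*u) + u = 207*O + 1823*u)
s(-556, -695) + 4875928 = (207*(-695) + 1823*(-556)) + 4875928 = (-143865 - 1013588) + 4875928 = -1157453 + 4875928 = 3718475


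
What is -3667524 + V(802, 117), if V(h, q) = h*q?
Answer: -3573690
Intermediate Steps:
-3667524 + V(802, 117) = -3667524 + 802*117 = -3667524 + 93834 = -3573690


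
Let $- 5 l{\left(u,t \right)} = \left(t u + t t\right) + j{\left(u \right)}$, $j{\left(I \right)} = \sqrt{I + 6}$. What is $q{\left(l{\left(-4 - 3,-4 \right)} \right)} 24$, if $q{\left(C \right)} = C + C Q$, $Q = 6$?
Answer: $- \frac{7392}{5} - \frac{168 i}{5} \approx -1478.4 - 33.6 i$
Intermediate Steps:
$j{\left(I \right)} = \sqrt{6 + I}$
$l{\left(u,t \right)} = - \frac{t^{2}}{5} - \frac{\sqrt{6 + u}}{5} - \frac{t u}{5}$ ($l{\left(u,t \right)} = - \frac{\left(t u + t t\right) + \sqrt{6 + u}}{5} = - \frac{\left(t u + t^{2}\right) + \sqrt{6 + u}}{5} = - \frac{\left(t^{2} + t u\right) + \sqrt{6 + u}}{5} = - \frac{t^{2} + \sqrt{6 + u} + t u}{5} = - \frac{t^{2}}{5} - \frac{\sqrt{6 + u}}{5} - \frac{t u}{5}$)
$q{\left(C \right)} = 7 C$ ($q{\left(C \right)} = C + C 6 = C + 6 C = 7 C$)
$q{\left(l{\left(-4 - 3,-4 \right)} \right)} 24 = 7 \left(- \frac{\left(-4\right)^{2}}{5} - \frac{\sqrt{6 - 7}}{5} - - \frac{4 \left(-4 - 3\right)}{5}\right) 24 = 7 \left(\left(- \frac{1}{5}\right) 16 - \frac{\sqrt{6 - 7}}{5} - \left(- \frac{4}{5}\right) \left(-7\right)\right) 24 = 7 \left(- \frac{16}{5} - \frac{\sqrt{-1}}{5} - \frac{28}{5}\right) 24 = 7 \left(- \frac{16}{5} - \frac{i}{5} - \frac{28}{5}\right) 24 = 7 \left(- \frac{44}{5} - \frac{i}{5}\right) 24 = \left(- \frac{308}{5} - \frac{7 i}{5}\right) 24 = - \frac{7392}{5} - \frac{168 i}{5}$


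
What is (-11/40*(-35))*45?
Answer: 3465/8 ≈ 433.13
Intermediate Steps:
(-11/40*(-35))*45 = (-11*1/40*(-35))*45 = -11/40*(-35)*45 = (77/8)*45 = 3465/8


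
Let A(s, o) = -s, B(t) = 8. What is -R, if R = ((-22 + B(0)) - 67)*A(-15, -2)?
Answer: 1215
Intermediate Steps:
R = -1215 (R = ((-22 + 8) - 67)*(-1*(-15)) = (-14 - 67)*15 = -81*15 = -1215)
-R = -1*(-1215) = 1215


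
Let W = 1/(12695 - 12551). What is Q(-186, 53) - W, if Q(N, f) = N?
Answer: -26785/144 ≈ -186.01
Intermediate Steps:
W = 1/144 ≈ 0.0069444
Q(-186, 53) - W = -186 - 1*1/144 = -186 - 1/144 = -26785/144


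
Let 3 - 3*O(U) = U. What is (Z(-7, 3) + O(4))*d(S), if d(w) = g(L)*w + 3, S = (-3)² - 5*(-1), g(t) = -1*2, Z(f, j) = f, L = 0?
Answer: 550/3 ≈ 183.33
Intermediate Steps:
O(U) = 1 - U/3
g(t) = -2
S = 14 (S = 9 + 5 = 14)
d(w) = 3 - 2*w (d(w) = -2*w + 3 = 3 - 2*w)
(Z(-7, 3) + O(4))*d(S) = (-7 + (1 - ⅓*4))*(3 - 2*14) = (-7 + (1 - 4/3))*(3 - 28) = (-7 - ⅓)*(-25) = -22/3*(-25) = 550/3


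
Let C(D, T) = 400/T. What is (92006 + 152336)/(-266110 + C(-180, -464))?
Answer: -7085918/7717215 ≈ -0.91820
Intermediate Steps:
(92006 + 152336)/(-266110 + C(-180, -464)) = (92006 + 152336)/(-266110 + 400/(-464)) = 244342/(-266110 + 400*(-1/464)) = 244342/(-266110 - 25/29) = 244342/(-7717215/29) = 244342*(-29/7717215) = -7085918/7717215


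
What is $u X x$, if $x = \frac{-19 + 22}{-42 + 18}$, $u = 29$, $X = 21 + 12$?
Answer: $- \frac{957}{8} \approx -119.63$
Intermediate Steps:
$X = 33$
$x = - \frac{1}{8}$ ($x = \frac{3}{-24} = 3 \left(- \frac{1}{24}\right) = - \frac{1}{8} \approx -0.125$)
$u X x = 29 \cdot 33 \left(- \frac{1}{8}\right) = 957 \left(- \frac{1}{8}\right) = - \frac{957}{8}$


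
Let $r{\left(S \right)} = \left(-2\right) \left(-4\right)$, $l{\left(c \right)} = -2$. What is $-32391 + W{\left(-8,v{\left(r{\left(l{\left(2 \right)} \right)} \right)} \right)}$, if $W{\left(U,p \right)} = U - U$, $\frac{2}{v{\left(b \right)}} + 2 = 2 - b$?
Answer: $-32391$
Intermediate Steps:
$r{\left(S \right)} = 8$
$v{\left(b \right)} = - \frac{2}{b}$ ($v{\left(b \right)} = \frac{2}{-2 - \left(-2 + b\right)} = \frac{2}{\left(-1\right) b} = 2 \left(- \frac{1}{b}\right) = - \frac{2}{b}$)
$W{\left(U,p \right)} = 0$
$-32391 + W{\left(-8,v{\left(r{\left(l{\left(2 \right)} \right)} \right)} \right)} = -32391 + 0 = -32391$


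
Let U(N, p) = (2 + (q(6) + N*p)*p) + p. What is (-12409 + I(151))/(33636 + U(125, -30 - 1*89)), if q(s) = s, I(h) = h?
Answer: -6129/901465 ≈ -0.0067989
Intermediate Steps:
U(N, p) = 2 + p + p*(6 + N*p) (U(N, p) = (2 + (6 + N*p)*p) + p = (2 + p*(6 + N*p)) + p = 2 + p + p*(6 + N*p))
(-12409 + I(151))/(33636 + U(125, -30 - 1*89)) = (-12409 + 151)/(33636 + (2 + 7*(-30 - 1*89) + 125*(-30 - 1*89)**2)) = -12258/(33636 + (2 + 7*(-30 - 89) + 125*(-30 - 89)**2)) = -12258/(33636 + (2 + 7*(-119) + 125*(-119)**2)) = -12258/(33636 + (2 - 833 + 125*14161)) = -12258/(33636 + (2 - 833 + 1770125)) = -12258/(33636 + 1769294) = -12258/1802930 = -12258*1/1802930 = -6129/901465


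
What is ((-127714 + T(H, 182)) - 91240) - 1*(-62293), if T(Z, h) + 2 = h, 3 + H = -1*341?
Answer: -156481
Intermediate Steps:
H = -344 (H = -3 - 1*341 = -3 - 341 = -344)
T(Z, h) = -2 + h
((-127714 + T(H, 182)) - 91240) - 1*(-62293) = ((-127714 + (-2 + 182)) - 91240) - 1*(-62293) = ((-127714 + 180) - 91240) + 62293 = (-127534 - 91240) + 62293 = -218774 + 62293 = -156481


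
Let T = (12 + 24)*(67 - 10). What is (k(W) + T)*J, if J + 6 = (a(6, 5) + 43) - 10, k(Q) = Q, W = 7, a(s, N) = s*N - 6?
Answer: 105009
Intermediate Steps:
a(s, N) = -6 + N*s (a(s, N) = N*s - 6 = -6 + N*s)
T = 2052 (T = 36*57 = 2052)
J = 51 (J = -6 + (((-6 + 5*6) + 43) - 10) = -6 + (((-6 + 30) + 43) - 10) = -6 + ((24 + 43) - 10) = -6 + (67 - 10) = -6 + 57 = 51)
(k(W) + T)*J = (7 + 2052)*51 = 2059*51 = 105009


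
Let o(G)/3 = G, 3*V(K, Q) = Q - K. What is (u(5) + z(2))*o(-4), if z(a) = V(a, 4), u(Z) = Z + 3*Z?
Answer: -248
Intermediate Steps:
V(K, Q) = -K/3 + Q/3 (V(K, Q) = (Q - K)/3 = -K/3 + Q/3)
o(G) = 3*G
u(Z) = 4*Z
z(a) = 4/3 - a/3 (z(a) = -a/3 + (1/3)*4 = -a/3 + 4/3 = 4/3 - a/3)
(u(5) + z(2))*o(-4) = (4*5 + (4/3 - 1/3*2))*(3*(-4)) = (20 + (4/3 - 2/3))*(-12) = (20 + 2/3)*(-12) = (62/3)*(-12) = -248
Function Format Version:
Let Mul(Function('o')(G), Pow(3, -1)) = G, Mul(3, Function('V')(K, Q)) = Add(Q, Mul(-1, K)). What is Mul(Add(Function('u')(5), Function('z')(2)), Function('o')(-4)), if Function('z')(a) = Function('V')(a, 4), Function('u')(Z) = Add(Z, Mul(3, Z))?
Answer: -248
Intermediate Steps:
Function('V')(K, Q) = Add(Mul(Rational(-1, 3), K), Mul(Rational(1, 3), Q)) (Function('V')(K, Q) = Mul(Rational(1, 3), Add(Q, Mul(-1, K))) = Add(Mul(Rational(-1, 3), K), Mul(Rational(1, 3), Q)))
Function('o')(G) = Mul(3, G)
Function('u')(Z) = Mul(4, Z)
Function('z')(a) = Add(Rational(4, 3), Mul(Rational(-1, 3), a)) (Function('z')(a) = Add(Mul(Rational(-1, 3), a), Mul(Rational(1, 3), 4)) = Add(Mul(Rational(-1, 3), a), Rational(4, 3)) = Add(Rational(4, 3), Mul(Rational(-1, 3), a)))
Mul(Add(Function('u')(5), Function('z')(2)), Function('o')(-4)) = Mul(Add(Mul(4, 5), Add(Rational(4, 3), Mul(Rational(-1, 3), 2))), Mul(3, -4)) = Mul(Add(20, Add(Rational(4, 3), Rational(-2, 3))), -12) = Mul(Add(20, Rational(2, 3)), -12) = Mul(Rational(62, 3), -12) = -248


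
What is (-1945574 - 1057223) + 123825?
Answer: -2878972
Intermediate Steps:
(-1945574 - 1057223) + 123825 = -3002797 + 123825 = -2878972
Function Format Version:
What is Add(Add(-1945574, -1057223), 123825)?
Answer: -2878972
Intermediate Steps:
Add(Add(-1945574, -1057223), 123825) = Add(-3002797, 123825) = -2878972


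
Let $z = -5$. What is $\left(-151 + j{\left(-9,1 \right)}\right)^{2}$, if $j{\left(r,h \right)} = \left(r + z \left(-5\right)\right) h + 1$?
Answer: $17956$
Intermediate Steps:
$j{\left(r,h \right)} = 1 + h \left(25 + r\right)$ ($j{\left(r,h \right)} = \left(r - -25\right) h + 1 = \left(r + 25\right) h + 1 = \left(25 + r\right) h + 1 = h \left(25 + r\right) + 1 = 1 + h \left(25 + r\right)$)
$\left(-151 + j{\left(-9,1 \right)}\right)^{2} = \left(-151 + \left(1 + 25 \cdot 1 + 1 \left(-9\right)\right)\right)^{2} = \left(-151 + \left(1 + 25 - 9\right)\right)^{2} = \left(-151 + 17\right)^{2} = \left(-134\right)^{2} = 17956$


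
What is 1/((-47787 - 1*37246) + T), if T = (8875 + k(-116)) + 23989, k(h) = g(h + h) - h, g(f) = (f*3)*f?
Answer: 1/109419 ≈ 9.1392e-6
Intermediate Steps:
g(f) = 3*f² (g(f) = (3*f)*f = 3*f²)
k(h) = -h + 12*h² (k(h) = 3*(h + h)² - h = 3*(2*h)² - h = 3*(4*h²) - h = 12*h² - h = -h + 12*h²)
T = 194452 (T = (8875 - 116*(-1 + 12*(-116))) + 23989 = (8875 - 116*(-1 - 1392)) + 23989 = (8875 - 116*(-1393)) + 23989 = (8875 + 161588) + 23989 = 170463 + 23989 = 194452)
1/((-47787 - 1*37246) + T) = 1/((-47787 - 1*37246) + 194452) = 1/((-47787 - 37246) + 194452) = 1/(-85033 + 194452) = 1/109419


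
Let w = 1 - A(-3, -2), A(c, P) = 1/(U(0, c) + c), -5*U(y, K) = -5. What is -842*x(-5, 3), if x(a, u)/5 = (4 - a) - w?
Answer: -31575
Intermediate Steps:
U(y, K) = 1 (U(y, K) = -1/5*(-5) = 1)
A(c, P) = 1/(1 + c)
w = 3/2 (w = 1 - 1/(1 - 3) = 1 - 1/(-2) = 1 - 1*(-1/2) = 1 + 1/2 = 3/2 ≈ 1.5000)
x(a, u) = 25/2 - 5*a (x(a, u) = 5*((4 - a) - 1*3/2) = 5*((4 - a) - 3/2) = 5*(5/2 - a) = 25/2 - 5*a)
-842*x(-5, 3) = -842*(25/2 - 5*(-5)) = -842*(25/2 + 25) = -842*75/2 = -31575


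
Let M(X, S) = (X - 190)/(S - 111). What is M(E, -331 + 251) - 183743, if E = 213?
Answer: -35094936/191 ≈ -1.8374e+5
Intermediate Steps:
M(X, S) = (-190 + X)/(-111 + S)
M(E, -331 + 251) - 183743 = (-190 + 213)/(-111 + (-331 + 251)) - 183743 = 23/(-111 - 80) - 183743 = 23/(-191) - 183743 = -1/191*23 - 183743 = -23/191 - 183743 = -35094936/191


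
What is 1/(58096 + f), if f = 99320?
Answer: 1/157416 ≈ 6.3526e-6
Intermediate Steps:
1/(58096 + f) = 1/(58096 + 99320) = 1/157416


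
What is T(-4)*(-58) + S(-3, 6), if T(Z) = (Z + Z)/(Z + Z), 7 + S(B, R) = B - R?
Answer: -74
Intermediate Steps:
S(B, R) = -7 + B - R (S(B, R) = -7 + (B - R) = -7 + B - R)
T(Z) = 1 (T(Z) = (2*Z)/((2*Z)) = (2*Z)*(1/(2*Z)) = 1)
T(-4)*(-58) + S(-3, 6) = 1*(-58) + (-7 - 3 - 1*6) = -58 + (-7 - 3 - 6) = -58 - 16 = -74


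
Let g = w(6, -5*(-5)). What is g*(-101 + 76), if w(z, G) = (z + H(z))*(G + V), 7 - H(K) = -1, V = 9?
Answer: -11900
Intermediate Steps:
H(K) = 8 (H(K) = 7 - 1*(-1) = 7 + 1 = 8)
w(z, G) = (8 + z)*(9 + G) (w(z, G) = (z + 8)*(G + 9) = (8 + z)*(9 + G))
g = 476 (g = 72 + 8*(-5*(-5)) + 9*6 - 5*(-5)*6 = 72 + 8*25 + 54 + 25*6 = 72 + 200 + 54 + 150 = 476)
g*(-101 + 76) = 476*(-101 + 76) = 476*(-25) = -11900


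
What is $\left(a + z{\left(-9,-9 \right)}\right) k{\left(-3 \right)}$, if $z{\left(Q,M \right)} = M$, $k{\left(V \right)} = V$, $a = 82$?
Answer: $-219$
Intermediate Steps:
$\left(a + z{\left(-9,-9 \right)}\right) k{\left(-3 \right)} = \left(82 - 9\right) \left(-3\right) = 73 \left(-3\right) = -219$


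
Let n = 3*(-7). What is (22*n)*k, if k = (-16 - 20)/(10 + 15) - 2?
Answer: 39732/25 ≈ 1589.3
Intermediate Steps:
k = -86/25 (k = -36/25 - 2 = -86/25 ≈ -3.4400)
n = -21
(22*n)*k = (22*(-21))*(-86/25) = -462*(-86/25) = 39732/25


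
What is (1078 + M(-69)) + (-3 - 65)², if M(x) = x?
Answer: 5633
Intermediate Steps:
(1078 + M(-69)) + (-3 - 65)² = (1078 - 69) + (-3 - 65)² = 1009 + (-68)² = 1009 + 4624 = 5633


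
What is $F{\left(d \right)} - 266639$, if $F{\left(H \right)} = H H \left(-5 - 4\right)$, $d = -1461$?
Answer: $-19477328$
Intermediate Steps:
$F{\left(H \right)} = - 9 H^{2}$ ($F{\left(H \right)} = H H \left(-9\right) = H \left(- 9 H\right) = - 9 H^{2}$)
$F{\left(d \right)} - 266639 = - 9 \left(-1461\right)^{2} - 266639 = \left(-9\right) 2134521 - 266639 = -19210689 - 266639 = -19477328$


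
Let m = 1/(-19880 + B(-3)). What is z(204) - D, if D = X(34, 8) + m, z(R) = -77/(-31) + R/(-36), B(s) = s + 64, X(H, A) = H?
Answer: -68534009/1843167 ≈ -37.183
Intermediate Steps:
B(s) = 64 + s
z(R) = 77/31 - R/36 (z(R) = -77*(-1/31) + R*(-1/36) = 77/31 - R/36)
m = -1/19819 (m = 1/(-19880 + (64 - 3)) = 1/(-19880 + 61) = 1/(-19819) = -1/19819 ≈ -5.0457e-5)
D = 673845/19819 (D = 34 - 1/19819 = 673845/19819 ≈ 34.000)
z(204) - D = (77/31 - 1/36*204) - 1*673845/19819 = (77/31 - 17/3) - 673845/19819 = -296/93 - 673845/19819 = -68534009/1843167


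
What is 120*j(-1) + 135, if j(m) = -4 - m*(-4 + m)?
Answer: -945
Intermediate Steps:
j(m) = -4 - m*(-4 + m)
120*j(-1) + 135 = 120*(-4 - 1*(-1)² + 4*(-1)) + 135 = 120*(-4 - 1*1 - 4) + 135 = 120*(-4 - 1 - 4) + 135 = 120*(-9) + 135 = -1080 + 135 = -945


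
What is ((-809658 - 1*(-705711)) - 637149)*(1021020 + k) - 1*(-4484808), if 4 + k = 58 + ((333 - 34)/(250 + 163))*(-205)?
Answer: -312475545278928/413 ≈ -7.5660e+11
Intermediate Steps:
k = -38993/413 (k = -4 + (58 + ((333 - 34)/(250 + 163))*(-205)) = -4 + (58 + (299/413)*(-205)) = -4 + (58 - 61295/413) = -4 - 37341/413 = -38993/413 ≈ -94.414)
((-809658 - 1*(-705711)) - 637149)*(1021020 + k) - 1*(-4484808) = ((-809658 - 1*(-705711)) - 637149)*(1021020 - 38993/413) - 1*(-4484808) = ((-809658 + 705711) - 637149)*(421642267/413) + 4484808 = (-103947 - 637149)*(421642267/413) + 4484808 = -741096*421642267/413 + 4484808 = -312477397504632/413 + 4484808 = -312475545278928/413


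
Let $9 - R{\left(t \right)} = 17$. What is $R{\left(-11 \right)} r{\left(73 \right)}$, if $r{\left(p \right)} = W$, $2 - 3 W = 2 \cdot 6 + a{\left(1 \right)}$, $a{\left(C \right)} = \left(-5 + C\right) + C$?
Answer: $\frac{56}{3} \approx 18.667$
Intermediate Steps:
$R{\left(t \right)} = -8$ ($R{\left(t \right)} = 9 - 17 = -8$)
$a{\left(C \right)} = -5 + 2 C$
$W = - \frac{7}{3}$ ($W = \frac{2}{3} - \frac{2 \cdot 6 + \left(-5 + 2 \cdot 1\right)}{3} = \frac{2}{3} - \frac{12 + \left(-5 + 2\right)}{3} = \frac{2}{3} - \frac{12 - 3}{3} = \frac{2}{3} - 3 = - \frac{7}{3} \approx -2.3333$)
$r{\left(p \right)} = - \frac{7}{3}$
$R{\left(-11 \right)} r{\left(73 \right)} = \left(-8\right) \left(- \frac{7}{3}\right) = \frac{56}{3}$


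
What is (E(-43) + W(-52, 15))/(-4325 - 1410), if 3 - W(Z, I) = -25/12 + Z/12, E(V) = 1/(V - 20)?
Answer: -2369/1445220 ≈ -0.0016392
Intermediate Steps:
E(V) = 1/(-20 + V)
W(Z, I) = 61/12 - Z/12 (W(Z, I) = 3 - (-25/12 + Z/12) = 3 + (25/12 - Z/12) = 61/12 - Z/12)
(E(-43) + W(-52, 15))/(-4325 - 1410) = (1/(-20 - 43) + (61/12 - 1/12*(-52)))/(-4325 - 1410) = (1/(-63) + (61/12 + 13/3))/(-5735) = (-1/63 + 113/12)*(-1/5735) = (2369/252)*(-1/5735) = -2369/1445220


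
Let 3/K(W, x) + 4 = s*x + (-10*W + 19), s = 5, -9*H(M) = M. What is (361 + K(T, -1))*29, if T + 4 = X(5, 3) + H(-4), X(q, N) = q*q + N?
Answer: 22088807/2110 ≈ 10469.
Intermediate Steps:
X(q, N) = N + q² (X(q, N) = q² + N = N + q²)
H(M) = -M/9
T = 220/9 (T = -4 + ((3 + 5²) - ⅑*(-4)) = -4 + ((3 + 25) + 4/9) = -4 + (28 + 4/9) = -4 + 256/9 = 220/9 ≈ 24.444)
K(W, x) = 3/(15 - 10*W + 5*x) (K(W, x) = 3/(-4 + (5*x + (-10*W + 19))) = 3/(-4 + (5*x + (19 - 10*W))) = 3/(-4 + (19 - 10*W + 5*x)) = 3/(15 - 10*W + 5*x))
(361 + K(T, -1))*29 = (361 + 3/(5*(3 - 1 - 2*220/9)))*29 = (361 + 3/(5*(3 - 1 - 440/9)))*29 = (361 + 3/(5*(-422/9)))*29 = (361 + (⅗)*(-9/422))*29 = (361 - 27/2110)*29 = (761683/2110)*29 = 22088807/2110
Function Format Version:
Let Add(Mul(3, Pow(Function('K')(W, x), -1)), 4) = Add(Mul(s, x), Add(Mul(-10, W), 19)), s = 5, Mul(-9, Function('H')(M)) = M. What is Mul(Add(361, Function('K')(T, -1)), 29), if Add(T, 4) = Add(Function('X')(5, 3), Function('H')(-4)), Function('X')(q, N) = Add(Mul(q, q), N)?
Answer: Rational(22088807, 2110) ≈ 10469.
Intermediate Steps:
Function('X')(q, N) = Add(N, Pow(q, 2)) (Function('X')(q, N) = Add(Pow(q, 2), N) = Add(N, Pow(q, 2)))
Function('H')(M) = Mul(Rational(-1, 9), M)
T = Rational(220, 9) (T = Add(-4, Add(Add(3, Pow(5, 2)), Mul(Rational(-1, 9), -4))) = Add(-4, Add(Add(3, 25), Rational(4, 9))) = Add(-4, Add(28, Rational(4, 9))) = Add(-4, Rational(256, 9)) = Rational(220, 9) ≈ 24.444)
Function('K')(W, x) = Mul(3, Pow(Add(15, Mul(-10, W), Mul(5, x)), -1)) (Function('K')(W, x) = Mul(3, Pow(Add(-4, Add(Mul(5, x), Add(Mul(-10, W), 19))), -1)) = Mul(3, Pow(Add(-4, Add(Mul(5, x), Add(19, Mul(-10, W)))), -1)) = Mul(3, Pow(Add(-4, Add(19, Mul(-10, W), Mul(5, x))), -1)) = Mul(3, Pow(Add(15, Mul(-10, W), Mul(5, x)), -1)))
Mul(Add(361, Function('K')(T, -1)), 29) = Mul(Add(361, Mul(Rational(3, 5), Pow(Add(3, -1, Mul(-2, Rational(220, 9))), -1))), 29) = Mul(Add(361, Mul(Rational(3, 5), Pow(Add(3, -1, Rational(-440, 9)), -1))), 29) = Mul(Add(361, Mul(Rational(3, 5), Pow(Rational(-422, 9), -1))), 29) = Mul(Add(361, Mul(Rational(3, 5), Rational(-9, 422))), 29) = Mul(Add(361, Rational(-27, 2110)), 29) = Mul(Rational(761683, 2110), 29) = Rational(22088807, 2110)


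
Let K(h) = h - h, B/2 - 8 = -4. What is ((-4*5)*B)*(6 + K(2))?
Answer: -960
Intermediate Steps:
B = 8 (B = 16 + 2*(-4) = 16 - 8 = 8)
K(h) = 0
((-4*5)*B)*(6 + K(2)) = (-4*5*8)*(6 + 0) = -20*8*6 = -160*6 = -960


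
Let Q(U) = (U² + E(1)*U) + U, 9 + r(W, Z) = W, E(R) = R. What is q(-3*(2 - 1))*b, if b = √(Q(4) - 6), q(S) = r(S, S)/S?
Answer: 12*√2 ≈ 16.971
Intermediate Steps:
r(W, Z) = -9 + W
Q(U) = U² + 2*U (Q(U) = (U² + 1*U) + U = (U² + U) + U = (U + U²) + U = U² + 2*U)
q(S) = (-9 + S)/S
b = 3*√2 (b = √(4*(2 + 4) - 6) = √(4*6 - 6) = √(24 - 6) = √18 = 3*√2 ≈ 4.2426)
q(-3*(2 - 1))*b = ((-9 - 3*(2 - 1))/((-3*(2 - 1))))*(3*√2) = ((-9 - 3*1)/((-3*1)))*(3*√2) = ((-9 - 3)/(-3))*(3*√2) = (-⅓*(-12))*(3*√2) = 4*(3*√2) = 12*√2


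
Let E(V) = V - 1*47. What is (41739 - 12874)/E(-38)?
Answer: -5773/17 ≈ -339.59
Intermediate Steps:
E(V) = -47 + V (E(V) = V - 47 = -47 + V)
(41739 - 12874)/E(-38) = (41739 - 12874)/(-47 - 38) = 28865/(-85) = 28865*(-1/85) = -5773/17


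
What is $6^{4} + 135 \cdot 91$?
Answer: $13581$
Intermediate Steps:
$6^{4} + 135 \cdot 91 = 1296 + 12285 = 13581$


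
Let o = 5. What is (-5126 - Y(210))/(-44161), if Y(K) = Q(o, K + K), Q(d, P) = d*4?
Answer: 5146/44161 ≈ 0.11653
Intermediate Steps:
Q(d, P) = 4*d
Y(K) = 20 (Y(K) = 4*5 = 20)
(-5126 - Y(210))/(-44161) = (-5126 - 1*20)/(-44161) = (-5126 - 20)*(-1/44161) = -5146*(-1/44161) = 5146/44161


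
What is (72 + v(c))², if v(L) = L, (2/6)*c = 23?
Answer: 19881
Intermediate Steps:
c = 69 (c = 3*23 = 69)
(72 + v(c))² = (72 + 69)² = 141² = 19881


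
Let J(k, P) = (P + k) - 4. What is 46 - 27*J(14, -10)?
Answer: 46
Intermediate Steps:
J(k, P) = -4 + P + k
46 - 27*J(14, -10) = 46 - 27*(-4 - 10 + 14) = 46 - 27*0 = 46 + 0 = 46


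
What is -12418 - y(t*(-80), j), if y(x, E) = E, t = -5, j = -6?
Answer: -12412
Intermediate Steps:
-12418 - y(t*(-80), j) = -12418 - 1*(-6) = -12418 + 6 = -12412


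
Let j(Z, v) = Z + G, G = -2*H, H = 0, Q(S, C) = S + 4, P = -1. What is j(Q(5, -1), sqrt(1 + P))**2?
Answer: 81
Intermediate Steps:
Q(S, C) = 4 + S
G = 0 (G = -2*0 = 0)
j(Z, v) = Z (j(Z, v) = Z + 0 = Z)
j(Q(5, -1), sqrt(1 + P))**2 = (4 + 5)**2 = 9**2 = 81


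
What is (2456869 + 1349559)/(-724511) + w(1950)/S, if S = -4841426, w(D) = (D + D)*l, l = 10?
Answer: -9228397707664/1753833196343 ≈ -5.2618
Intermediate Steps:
w(D) = 20*D (w(D) = (D + D)*10 = (2*D)*10 = 20*D)
(2456869 + 1349559)/(-724511) + w(1950)/S = (2456869 + 1349559)/(-724511) + (20*1950)/(-4841426) = 3806428*(-1/724511) + 39000*(-1/4841426) = -3806428/724511 - 19500/2420713 = -9228397707664/1753833196343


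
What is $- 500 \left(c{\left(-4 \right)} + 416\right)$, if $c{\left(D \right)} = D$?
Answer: $-206000$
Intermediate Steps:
$- 500 \left(c{\left(-4 \right)} + 416\right) = - 500 \left(-4 + 416\right) = \left(-500\right) 412 = -206000$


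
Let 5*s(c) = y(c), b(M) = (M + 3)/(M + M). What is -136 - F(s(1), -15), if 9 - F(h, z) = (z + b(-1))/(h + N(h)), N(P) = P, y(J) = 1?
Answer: -185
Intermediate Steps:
b(M) = (3 + M)/(2*M) (b(M) = (3 + M)/((2*M)) = (3 + M)*(1/(2*M)) = (3 + M)/(2*M))
s(c) = 1/5 (s(c) = (1/5)*1 = 1/5)
F(h, z) = 9 - (-1 + z)/(2*h) (F(h, z) = 9 - (z + (1/2)*(3 - 1)/(-1))/(h + h) = 9 - (z + (1/2)*(-1)*2)/(2*h) = 9 - (z - 1)*1/(2*h) = 9 - (-1 + z)*1/(2*h) = 9 - (-1 + z)/(2*h))
-136 - F(s(1), -15) = -136 - (1 - 1*(-15) + 18*(1/5))/(2*1/5) = -136 - 5*(1 + 15 + 18/5)/2 = -136 - 5*98/(2*5) = -136 - 1*49 = -136 - 49 = -185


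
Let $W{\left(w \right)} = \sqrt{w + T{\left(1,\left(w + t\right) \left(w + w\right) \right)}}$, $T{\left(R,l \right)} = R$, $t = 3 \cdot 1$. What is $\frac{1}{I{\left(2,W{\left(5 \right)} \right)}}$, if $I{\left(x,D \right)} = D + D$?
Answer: $\frac{\sqrt{6}}{12} \approx 0.20412$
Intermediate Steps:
$t = 3$
$W{\left(w \right)} = \sqrt{1 + w}$ ($W{\left(w \right)} = \sqrt{w + 1} = \sqrt{1 + w}$)
$I{\left(x,D \right)} = 2 D$
$\frac{1}{I{\left(2,W{\left(5 \right)} \right)}} = \frac{1}{2 \sqrt{1 + 5}} = \frac{1}{2 \sqrt{6}} = \frac{\sqrt{6}}{12}$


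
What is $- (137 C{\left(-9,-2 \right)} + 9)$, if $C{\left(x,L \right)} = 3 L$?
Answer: $813$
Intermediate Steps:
$- (137 C{\left(-9,-2 \right)} + 9) = - (137 \cdot 3 \left(-2\right) + 9) = - (137 \left(-6\right) + 9) = - (-822 + 9) = \left(-1\right) \left(-813\right) = 813$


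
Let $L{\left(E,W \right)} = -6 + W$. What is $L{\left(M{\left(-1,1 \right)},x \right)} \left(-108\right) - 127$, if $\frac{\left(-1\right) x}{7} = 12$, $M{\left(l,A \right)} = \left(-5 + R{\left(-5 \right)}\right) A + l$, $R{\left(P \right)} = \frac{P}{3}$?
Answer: $9593$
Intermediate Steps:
$R{\left(P \right)} = \frac{P}{3}$ ($R{\left(P \right)} = P \frac{1}{3} = \frac{P}{3}$)
$M{\left(l,A \right)} = l - \frac{20 A}{3}$ ($M{\left(l,A \right)} = \left(-5 + \frac{1}{3} \left(-5\right)\right) A + l = \left(-5 - \frac{5}{3}\right) A + l = - \frac{20 A}{3} + l = l - \frac{20 A}{3}$)
$x = -84$ ($x = \left(-7\right) 12 = -84$)
$L{\left(M{\left(-1,1 \right)},x \right)} \left(-108\right) - 127 = \left(-6 - 84\right) \left(-108\right) - 127 = \left(-90\right) \left(-108\right) - 127 = 9720 - 127 = 9593$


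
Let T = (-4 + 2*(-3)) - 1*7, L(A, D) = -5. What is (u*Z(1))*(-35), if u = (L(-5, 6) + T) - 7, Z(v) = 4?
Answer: 4060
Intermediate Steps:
T = -17 (T = (-4 - 6) - 7 = -10 - 7 = -17)
u = -29 (u = (-5 - 17) - 7 = -22 - 7 = -29)
(u*Z(1))*(-35) = -29*4*(-35) = -116*(-35) = 4060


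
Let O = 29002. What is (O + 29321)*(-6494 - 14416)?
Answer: -1219533930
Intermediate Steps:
(O + 29321)*(-6494 - 14416) = (29002 + 29321)*(-6494 - 14416) = 58323*(-20910) = -1219533930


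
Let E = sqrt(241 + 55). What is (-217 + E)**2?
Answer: 47385 - 868*sqrt(74) ≈ 39918.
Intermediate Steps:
E = 2*sqrt(74) (E = sqrt(296) = 2*sqrt(74) ≈ 17.205)
(-217 + E)**2 = (-217 + 2*sqrt(74))**2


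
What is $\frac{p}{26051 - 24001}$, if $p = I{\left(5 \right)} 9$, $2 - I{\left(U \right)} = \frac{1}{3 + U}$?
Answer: $\frac{27}{3280} \approx 0.0082317$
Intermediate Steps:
$I{\left(U \right)} = 2 - \frac{1}{3 + U}$
$p = \frac{135}{8}$ ($p = \frac{5 + 2 \cdot 5}{3 + 5} \cdot 9 = \frac{5 + 10}{8} \cdot 9 = \frac{1}{8} \cdot 15 \cdot 9 = \frac{15}{8} \cdot 9 = \frac{135}{8} \approx 16.875$)
$\frac{p}{26051 - 24001} = \frac{135}{8 \left(26051 - 24001\right)} = \frac{135}{8 \cdot 2050} = \frac{135}{8} \cdot \frac{1}{2050} = \frac{27}{3280}$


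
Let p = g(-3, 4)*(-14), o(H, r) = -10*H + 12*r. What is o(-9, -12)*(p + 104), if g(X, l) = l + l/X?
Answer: -3600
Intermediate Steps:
p = -112/3 (p = (4 + 4/(-3))*(-14) = (4 + 4*(-⅓))*(-14) = (4 - 4/3)*(-14) = (8/3)*(-14) = -112/3 ≈ -37.333)
o(-9, -12)*(p + 104) = (-10*(-9) + 12*(-12))*(-112/3 + 104) = (90 - 144)*(200/3) = -54*200/3 = -3600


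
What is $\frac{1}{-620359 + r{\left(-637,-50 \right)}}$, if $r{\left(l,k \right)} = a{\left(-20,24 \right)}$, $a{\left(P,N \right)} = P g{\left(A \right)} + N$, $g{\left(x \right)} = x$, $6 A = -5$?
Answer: $- \frac{3}{1860955} \approx -1.6121 \cdot 10^{-6}$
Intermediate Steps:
$A = - \frac{5}{6}$ ($A = \frac{1}{6} \left(-5\right) = - \frac{5}{6} \approx -0.83333$)
$a{\left(P,N \right)} = N - \frac{5 P}{6}$ ($a{\left(P,N \right)} = P \left(- \frac{5}{6}\right) + N = - \frac{5 P}{6} + N = N - \frac{5 P}{6}$)
$r{\left(l,k \right)} = \frac{122}{3}$ ($r{\left(l,k \right)} = 24 - - \frac{50}{3} = 24 + \frac{50}{3} = \frac{122}{3}$)
$\frac{1}{-620359 + r{\left(-637,-50 \right)}} = \frac{1}{-620359 + \frac{122}{3}} = \frac{1}{- \frac{1860955}{3}} = - \frac{3}{1860955}$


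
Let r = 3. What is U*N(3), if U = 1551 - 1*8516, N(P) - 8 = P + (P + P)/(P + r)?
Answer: -83580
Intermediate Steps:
N(P) = 8 + P + 2*P/(3 + P) (N(P) = 8 + (P + (P + P)/(P + 3)) = 8 + (P + (2*P)/(3 + P)) = 8 + (P + 2*P/(3 + P)) = 8 + P + 2*P/(3 + P))
U = -6965 (U = 1551 - 8516 = -6965)
U*N(3) = -6965*(24 + 3**2 + 13*3)/(3 + 3) = -6965*(24 + 9 + 39)/6 = -6965*72/6 = -6965*12 = -83580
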